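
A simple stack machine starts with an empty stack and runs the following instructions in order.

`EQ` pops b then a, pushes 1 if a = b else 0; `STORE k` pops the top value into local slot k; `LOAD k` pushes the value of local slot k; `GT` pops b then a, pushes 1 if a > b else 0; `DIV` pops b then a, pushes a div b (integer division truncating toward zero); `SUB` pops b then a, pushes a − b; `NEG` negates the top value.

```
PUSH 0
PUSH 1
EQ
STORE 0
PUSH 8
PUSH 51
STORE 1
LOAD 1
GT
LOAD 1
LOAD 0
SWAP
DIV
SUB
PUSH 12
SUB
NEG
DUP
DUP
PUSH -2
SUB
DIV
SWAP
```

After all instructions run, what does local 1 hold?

51

PUSH 0  : [0]
PUSH 1  : [0, 1]
EQ      : [0]
STORE 0 : []
PUSH 8  : [8]
PUSH 51 : [8, 51]
STORE 1 : [8]
LOAD 1  : [8, 51]
GT      : [0]
LOAD 1  : [0, 51]
LOAD 0  : [0, 51, 0]
SWAP    : [0, 0, 51]
DIV     : [0, 0]
SUB     : [0]
PUSH 12 : [0, 12]
SUB     : [-12]
NEG     : [12]
DUP     : [12, 12]
DUP     : [12, 12, 12]
PUSH -2 : [12, 12, 12, -2]
SUB     : [12, 12, 14]
DIV     : [12, 0]
SWAP    : [0, 12]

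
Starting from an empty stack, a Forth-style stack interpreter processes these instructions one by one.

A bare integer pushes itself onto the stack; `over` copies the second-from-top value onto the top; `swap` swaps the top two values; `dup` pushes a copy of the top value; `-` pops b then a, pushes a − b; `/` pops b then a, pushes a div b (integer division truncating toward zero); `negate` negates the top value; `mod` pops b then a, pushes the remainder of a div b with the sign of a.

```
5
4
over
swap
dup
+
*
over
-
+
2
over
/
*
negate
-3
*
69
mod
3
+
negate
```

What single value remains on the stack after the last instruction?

5      → 5
4      → 5 4
over   → 5 4 5
swap   → 5 5 4
dup    → 5 5 4 4
+      → 5 5 8
*      → 5 40
over   → 5 40 5
-      → 5 35
+      → 40
2      → 40 2
over   → 40 2 40
/      → 40 0
*      → 0
negate → 0
-3     → 0 -3
*      → 0
69     → 0 69
mod    → 0
3      → 0 3
+      → 3
negate → -3

-3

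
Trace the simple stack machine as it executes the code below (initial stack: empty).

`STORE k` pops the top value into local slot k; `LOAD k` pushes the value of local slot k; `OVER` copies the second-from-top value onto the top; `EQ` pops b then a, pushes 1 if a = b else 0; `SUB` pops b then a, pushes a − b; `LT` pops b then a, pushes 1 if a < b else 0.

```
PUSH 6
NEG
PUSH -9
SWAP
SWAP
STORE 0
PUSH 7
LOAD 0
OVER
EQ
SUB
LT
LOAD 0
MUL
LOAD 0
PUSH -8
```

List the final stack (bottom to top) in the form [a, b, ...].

PUSH 6  -> [6]
NEG     -> [-6]
PUSH -9 -> [-6, -9]
SWAP    -> [-9, -6]
SWAP    -> [-6, -9]
STORE 0 -> [-6]
PUSH 7  -> [-6, 7]
LOAD 0  -> [-6, 7, -9]
OVER    -> [-6, 7, -9, 7]
EQ      -> [-6, 7, 0]
SUB     -> [-6, 7]
LT      -> [1]
LOAD 0  -> [1, -9]
MUL     -> [-9]
LOAD 0  -> [-9, -9]
PUSH -8 -> [-9, -9, -8]

[-9, -9, -8]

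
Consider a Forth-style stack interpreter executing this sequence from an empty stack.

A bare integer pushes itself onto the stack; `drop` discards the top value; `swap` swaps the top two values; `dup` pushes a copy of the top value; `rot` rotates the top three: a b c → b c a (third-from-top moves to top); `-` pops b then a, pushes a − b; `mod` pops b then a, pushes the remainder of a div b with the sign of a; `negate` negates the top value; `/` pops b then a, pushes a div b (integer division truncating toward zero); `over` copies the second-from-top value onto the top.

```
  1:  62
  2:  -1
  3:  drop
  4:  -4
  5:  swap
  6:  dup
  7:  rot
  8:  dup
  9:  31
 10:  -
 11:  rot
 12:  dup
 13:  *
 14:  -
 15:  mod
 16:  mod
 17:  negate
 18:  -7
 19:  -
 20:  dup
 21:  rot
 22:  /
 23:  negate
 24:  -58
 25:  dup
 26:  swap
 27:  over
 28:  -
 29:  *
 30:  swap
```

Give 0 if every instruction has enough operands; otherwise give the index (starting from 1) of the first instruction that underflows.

62      [62]
-1      [62, -1]
drop    [62]
-4      [62, -4]
swap    [-4, 62]
dup     [-4, 62, 62]
rot     [62, 62, -4]
dup     [62, 62, -4, -4]
31      [62, 62, -4, -4, 31]
-       [62, 62, -4, -35]
rot     [62, -4, -35, 62]
dup     [62, -4, -35, 62, 62]
*       [62, -4, -35, 3844]
-       [62, -4, -3879]
mod     [62, -4]
mod     [2]
negate  [-2]
-7      [-2, -7]
-       [5]
dup     [5, 5]
rot  — needs 3 operands, stack has 2 → underflow

21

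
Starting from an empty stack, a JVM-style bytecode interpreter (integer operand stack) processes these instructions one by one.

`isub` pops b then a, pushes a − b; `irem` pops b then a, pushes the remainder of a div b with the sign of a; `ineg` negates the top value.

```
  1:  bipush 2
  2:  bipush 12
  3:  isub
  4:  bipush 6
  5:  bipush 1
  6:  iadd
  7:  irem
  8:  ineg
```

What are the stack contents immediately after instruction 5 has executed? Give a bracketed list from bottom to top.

[-10, 6, 1]

bipush 2   [2]
bipush 12  [2, 12]
isub       [-10]
bipush 6   [-10, 6]
bipush 1   [-10, 6, 1]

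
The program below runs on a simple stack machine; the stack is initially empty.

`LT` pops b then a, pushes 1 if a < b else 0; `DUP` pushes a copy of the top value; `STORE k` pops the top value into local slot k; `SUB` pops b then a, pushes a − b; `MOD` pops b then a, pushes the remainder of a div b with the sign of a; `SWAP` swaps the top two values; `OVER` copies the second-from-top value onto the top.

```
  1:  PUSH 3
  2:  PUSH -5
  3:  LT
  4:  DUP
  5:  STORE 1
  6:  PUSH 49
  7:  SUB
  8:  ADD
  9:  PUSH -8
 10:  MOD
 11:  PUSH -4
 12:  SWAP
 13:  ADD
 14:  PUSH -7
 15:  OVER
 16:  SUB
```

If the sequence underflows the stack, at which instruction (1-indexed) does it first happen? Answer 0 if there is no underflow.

PUSH 3  → [3]
PUSH -5 → [3, -5]
LT      → [0]
DUP     → [0, 0]
STORE 1 → [0]
PUSH 49 → [0, 49]
SUB     → [-49]
ADD  — needs 2 operands, stack has 1 → underflow

8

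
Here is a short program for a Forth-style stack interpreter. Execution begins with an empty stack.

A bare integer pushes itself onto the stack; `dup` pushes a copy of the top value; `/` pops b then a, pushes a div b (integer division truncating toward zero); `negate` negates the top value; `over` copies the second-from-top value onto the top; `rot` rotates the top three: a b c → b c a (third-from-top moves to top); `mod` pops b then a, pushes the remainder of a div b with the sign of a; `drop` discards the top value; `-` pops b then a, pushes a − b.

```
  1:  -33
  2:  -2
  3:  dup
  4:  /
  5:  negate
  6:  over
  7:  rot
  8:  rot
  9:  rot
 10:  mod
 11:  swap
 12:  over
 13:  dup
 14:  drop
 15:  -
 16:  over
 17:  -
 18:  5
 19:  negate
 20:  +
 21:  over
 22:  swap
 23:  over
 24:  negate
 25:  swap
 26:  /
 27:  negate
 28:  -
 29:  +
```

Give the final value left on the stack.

-33    -> [-33]
-2     -> [-33, -2]
dup    -> [-33, -2, -2]
/      -> [-33, 1]
negate -> [-33, -1]
over   -> [-33, -1, -33]
rot    -> [-1, -33, -33]
rot    -> [-33, -33, -1]
rot    -> [-33, -1, -33]
mod    -> [-33, -1]
swap   -> [-1, -33]
over   -> [-1, -33, -1]
dup    -> [-1, -33, -1, -1]
drop   -> [-1, -33, -1]
-      -> [-1, -32]
over   -> [-1, -32, -1]
-      -> [-1, -31]
5      -> [-1, -31, 5]
negate -> [-1, -31, -5]
+      -> [-1, -36]
over   -> [-1, -36, -1]
swap   -> [-1, -1, -36]
over   -> [-1, -1, -36, -1]
negate -> [-1, -1, -36, 1]
swap   -> [-1, -1, 1, -36]
/      -> [-1, -1, 0]
negate -> [-1, -1, 0]
-      -> [-1, -1]
+      -> [-2]

-2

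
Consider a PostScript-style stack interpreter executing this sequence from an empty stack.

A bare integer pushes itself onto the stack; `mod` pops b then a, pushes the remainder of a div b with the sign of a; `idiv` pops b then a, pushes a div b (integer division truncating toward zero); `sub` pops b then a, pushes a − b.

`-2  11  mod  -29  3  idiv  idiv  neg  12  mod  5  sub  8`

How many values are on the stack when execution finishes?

2

-2   → -2
11   → -2 11
mod  → -2
-29  → -2 -29
3    → -2 -29 3
idiv → -2 -9
idiv → 0
neg  → 0
12   → 0 12
mod  → 0
5    → 0 5
sub  → -5
8    → -5 8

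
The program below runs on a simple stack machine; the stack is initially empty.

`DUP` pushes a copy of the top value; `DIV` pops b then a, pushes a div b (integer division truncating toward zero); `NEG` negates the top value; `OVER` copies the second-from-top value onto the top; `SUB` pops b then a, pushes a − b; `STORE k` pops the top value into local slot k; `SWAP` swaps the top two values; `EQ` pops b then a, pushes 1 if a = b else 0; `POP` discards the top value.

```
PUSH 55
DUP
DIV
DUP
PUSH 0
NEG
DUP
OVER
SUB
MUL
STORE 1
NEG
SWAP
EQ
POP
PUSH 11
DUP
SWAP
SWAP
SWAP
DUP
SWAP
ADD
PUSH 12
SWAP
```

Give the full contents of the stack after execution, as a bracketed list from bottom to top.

[11, 12, 22]

PUSH 55  55
DUP      55 55
DIV      1
DUP      1 1
PUSH 0   1 1 0
NEG      1 1 0
DUP      1 1 0 0
OVER     1 1 0 0 0
SUB      1 1 0 0
MUL      1 1 0
STORE 1  1 1
NEG      1 -1
SWAP     -1 1
EQ       0
POP      (empty)
PUSH 11  11
DUP      11 11
SWAP     11 11
SWAP     11 11
SWAP     11 11
DUP      11 11 11
SWAP     11 11 11
ADD      11 22
PUSH 12  11 22 12
SWAP     11 12 22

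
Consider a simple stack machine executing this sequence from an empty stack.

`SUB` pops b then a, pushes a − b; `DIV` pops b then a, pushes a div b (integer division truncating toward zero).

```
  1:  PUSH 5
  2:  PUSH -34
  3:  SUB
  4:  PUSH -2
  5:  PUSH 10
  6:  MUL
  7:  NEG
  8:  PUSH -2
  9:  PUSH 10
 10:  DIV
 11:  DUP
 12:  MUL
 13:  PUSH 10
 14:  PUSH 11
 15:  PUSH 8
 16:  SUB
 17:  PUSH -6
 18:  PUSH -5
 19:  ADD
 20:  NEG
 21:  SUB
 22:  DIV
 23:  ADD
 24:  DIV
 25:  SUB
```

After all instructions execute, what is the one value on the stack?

59

PUSH 5   -> 5
PUSH -34 -> 5 -34
SUB      -> 39
PUSH -2  -> 39 -2
PUSH 10  -> 39 -2 10
MUL      -> 39 -20
NEG      -> 39 20
PUSH -2  -> 39 20 -2
PUSH 10  -> 39 20 -2 10
DIV      -> 39 20 0
DUP      -> 39 20 0 0
MUL      -> 39 20 0
PUSH 10  -> 39 20 0 10
PUSH 11  -> 39 20 0 10 11
PUSH 8   -> 39 20 0 10 11 8
SUB      -> 39 20 0 10 3
PUSH -6  -> 39 20 0 10 3 -6
PUSH -5  -> 39 20 0 10 3 -6 -5
ADD      -> 39 20 0 10 3 -11
NEG      -> 39 20 0 10 3 11
SUB      -> 39 20 0 10 -8
DIV      -> 39 20 0 -1
ADD      -> 39 20 -1
DIV      -> 39 -20
SUB      -> 59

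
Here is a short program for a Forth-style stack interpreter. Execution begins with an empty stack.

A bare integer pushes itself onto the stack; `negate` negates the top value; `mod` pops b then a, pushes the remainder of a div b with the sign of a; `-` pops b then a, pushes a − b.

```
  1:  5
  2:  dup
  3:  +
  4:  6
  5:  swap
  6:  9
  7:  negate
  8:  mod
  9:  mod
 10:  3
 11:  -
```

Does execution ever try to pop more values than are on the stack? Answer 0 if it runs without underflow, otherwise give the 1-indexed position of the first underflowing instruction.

5       [5]
dup     [5, 5]
+       [10]
6       [10, 6]
swap    [6, 10]
9       [6, 10, 9]
negate  [6, 10, -9]
mod     [6, 1]
mod     [0]
3       [0, 3]
-       [-3]

0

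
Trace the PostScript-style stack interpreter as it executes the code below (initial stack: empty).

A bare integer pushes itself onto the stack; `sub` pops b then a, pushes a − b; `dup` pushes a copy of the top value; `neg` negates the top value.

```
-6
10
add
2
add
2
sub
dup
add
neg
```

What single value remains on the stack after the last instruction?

-6  -> -6
10  -> -6 10
add -> 4
2   -> 4 2
add -> 6
2   -> 6 2
sub -> 4
dup -> 4 4
add -> 8
neg -> -8

-8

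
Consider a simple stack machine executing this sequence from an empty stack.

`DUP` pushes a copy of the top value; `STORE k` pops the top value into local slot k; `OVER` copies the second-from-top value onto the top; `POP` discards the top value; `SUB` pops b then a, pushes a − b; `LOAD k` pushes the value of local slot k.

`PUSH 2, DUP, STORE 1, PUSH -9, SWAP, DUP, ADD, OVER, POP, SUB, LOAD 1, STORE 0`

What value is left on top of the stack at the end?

PUSH 2   [2]
DUP      [2, 2]
STORE 1  [2]
PUSH -9  [2, -9]
SWAP     [-9, 2]
DUP      [-9, 2, 2]
ADD      [-9, 4]
OVER     [-9, 4, -9]
POP      [-9, 4]
SUB      [-13]
LOAD 1   [-13, 2]
STORE 0  [-13]

-13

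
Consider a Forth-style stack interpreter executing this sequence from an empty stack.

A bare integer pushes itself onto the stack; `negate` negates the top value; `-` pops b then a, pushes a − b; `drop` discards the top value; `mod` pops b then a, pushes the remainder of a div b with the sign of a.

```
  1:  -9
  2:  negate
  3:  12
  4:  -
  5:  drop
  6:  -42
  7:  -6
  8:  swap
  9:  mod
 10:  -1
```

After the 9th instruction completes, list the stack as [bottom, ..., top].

-9     → -9
negate → 9
12     → 9 12
-      → -3
drop   → (empty)
-42    → -42
-6     → -42 -6
swap   → -6 -42
mod    → -6

[-6]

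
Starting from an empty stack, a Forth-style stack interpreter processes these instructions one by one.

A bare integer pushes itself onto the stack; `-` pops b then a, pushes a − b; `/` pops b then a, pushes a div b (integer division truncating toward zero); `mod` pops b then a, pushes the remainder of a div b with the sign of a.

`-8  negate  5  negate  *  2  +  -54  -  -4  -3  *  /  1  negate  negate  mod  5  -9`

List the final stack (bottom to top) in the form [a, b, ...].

-8      -8
negate  8
5       8 5
negate  8 -5
*       -40
2       -40 2
+       -38
-54     -38 -54
-       16
-4      16 -4
-3      16 -4 -3
*       16 12
/       1
1       1 1
negate  1 -1
negate  1 1
mod     0
5       0 5
-9      0 5 -9

[0, 5, -9]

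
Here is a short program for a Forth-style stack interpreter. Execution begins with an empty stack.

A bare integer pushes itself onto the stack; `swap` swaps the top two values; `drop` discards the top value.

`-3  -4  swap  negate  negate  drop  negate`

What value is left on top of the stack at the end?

-3     → [-3]
-4     → [-3, -4]
swap   → [-4, -3]
negate → [-4, 3]
negate → [-4, -3]
drop   → [-4]
negate → [4]

4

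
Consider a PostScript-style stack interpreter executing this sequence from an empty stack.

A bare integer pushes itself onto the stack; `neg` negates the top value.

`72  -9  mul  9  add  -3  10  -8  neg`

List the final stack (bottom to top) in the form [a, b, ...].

72  : [72]
-9  : [72, -9]
mul : [-648]
9   : [-648, 9]
add : [-639]
-3  : [-639, -3]
10  : [-639, -3, 10]
-8  : [-639, -3, 10, -8]
neg : [-639, -3, 10, 8]

[-639, -3, 10, 8]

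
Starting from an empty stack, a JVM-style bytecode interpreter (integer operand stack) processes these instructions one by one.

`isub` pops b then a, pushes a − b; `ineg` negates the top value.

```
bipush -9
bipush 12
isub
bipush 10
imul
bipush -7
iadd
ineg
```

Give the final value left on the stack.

bipush -9 : [-9]
bipush 12 : [-9, 12]
isub      : [-21]
bipush 10 : [-21, 10]
imul      : [-210]
bipush -7 : [-210, -7]
iadd      : [-217]
ineg      : [217]

217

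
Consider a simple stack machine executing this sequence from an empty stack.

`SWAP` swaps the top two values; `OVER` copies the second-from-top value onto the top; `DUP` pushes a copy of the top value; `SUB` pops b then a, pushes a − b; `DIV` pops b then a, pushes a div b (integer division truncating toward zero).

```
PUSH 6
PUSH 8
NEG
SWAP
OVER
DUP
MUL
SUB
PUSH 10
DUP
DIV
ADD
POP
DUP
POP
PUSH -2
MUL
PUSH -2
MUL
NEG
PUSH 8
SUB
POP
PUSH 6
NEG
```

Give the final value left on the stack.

-6

PUSH 6  : [6]
PUSH 8  : [6, 8]
NEG     : [6, -8]
SWAP    : [-8, 6]
OVER    : [-8, 6, -8]
DUP     : [-8, 6, -8, -8]
MUL     : [-8, 6, 64]
SUB     : [-8, -58]
PUSH 10 : [-8, -58, 10]
DUP     : [-8, -58, 10, 10]
DIV     : [-8, -58, 1]
ADD     : [-8, -57]
POP     : [-8]
DUP     : [-8, -8]
POP     : [-8]
PUSH -2 : [-8, -2]
MUL     : [16]
PUSH -2 : [16, -2]
MUL     : [-32]
NEG     : [32]
PUSH 8  : [32, 8]
SUB     : [24]
POP     : []
PUSH 6  : [6]
NEG     : [-6]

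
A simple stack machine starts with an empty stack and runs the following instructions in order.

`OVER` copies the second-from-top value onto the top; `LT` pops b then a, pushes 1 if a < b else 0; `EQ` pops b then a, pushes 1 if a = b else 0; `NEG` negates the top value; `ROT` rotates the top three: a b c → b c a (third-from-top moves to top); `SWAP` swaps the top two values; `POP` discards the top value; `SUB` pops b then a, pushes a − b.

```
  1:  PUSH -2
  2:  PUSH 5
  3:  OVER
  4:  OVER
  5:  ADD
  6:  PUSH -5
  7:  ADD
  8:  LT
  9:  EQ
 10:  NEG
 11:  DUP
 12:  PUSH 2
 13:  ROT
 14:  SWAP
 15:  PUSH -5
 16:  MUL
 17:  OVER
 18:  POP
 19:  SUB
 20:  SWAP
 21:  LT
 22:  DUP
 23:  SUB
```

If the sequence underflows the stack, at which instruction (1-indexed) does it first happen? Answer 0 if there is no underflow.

0

PUSH -2 -> -2
PUSH 5  -> -2 5
OVER    -> -2 5 -2
OVER    -> -2 5 -2 5
ADD     -> -2 5 3
PUSH -5 -> -2 5 3 -5
ADD     -> -2 5 -2
LT      -> -2 0
EQ      -> 0
NEG     -> 0
DUP     -> 0 0
PUSH 2  -> 0 0 2
ROT     -> 0 2 0
SWAP    -> 0 0 2
PUSH -5 -> 0 0 2 -5
MUL     -> 0 0 -10
OVER    -> 0 0 -10 0
POP     -> 0 0 -10
SUB     -> 0 10
SWAP    -> 10 0
LT      -> 0
DUP     -> 0 0
SUB     -> 0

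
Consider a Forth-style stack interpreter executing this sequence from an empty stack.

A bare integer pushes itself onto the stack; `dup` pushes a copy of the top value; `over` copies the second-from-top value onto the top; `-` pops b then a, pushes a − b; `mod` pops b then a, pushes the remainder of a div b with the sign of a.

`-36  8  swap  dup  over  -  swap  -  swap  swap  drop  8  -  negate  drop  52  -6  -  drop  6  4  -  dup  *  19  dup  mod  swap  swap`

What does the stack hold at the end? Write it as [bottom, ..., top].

[4, 0]

-36    → -36
8      → -36 8
swap   → 8 -36
dup    → 8 -36 -36
over   → 8 -36 -36 -36
-      → 8 -36 0
swap   → 8 0 -36
-      → 8 36
swap   → 36 8
swap   → 8 36
drop   → 8
8      → 8 8
-      → 0
negate → 0
drop   → (empty)
52     → 52
-6     → 52 -6
-      → 58
drop   → (empty)
6      → 6
4      → 6 4
-      → 2
dup    → 2 2
*      → 4
19     → 4 19
dup    → 4 19 19
mod    → 4 0
swap   → 0 4
swap   → 4 0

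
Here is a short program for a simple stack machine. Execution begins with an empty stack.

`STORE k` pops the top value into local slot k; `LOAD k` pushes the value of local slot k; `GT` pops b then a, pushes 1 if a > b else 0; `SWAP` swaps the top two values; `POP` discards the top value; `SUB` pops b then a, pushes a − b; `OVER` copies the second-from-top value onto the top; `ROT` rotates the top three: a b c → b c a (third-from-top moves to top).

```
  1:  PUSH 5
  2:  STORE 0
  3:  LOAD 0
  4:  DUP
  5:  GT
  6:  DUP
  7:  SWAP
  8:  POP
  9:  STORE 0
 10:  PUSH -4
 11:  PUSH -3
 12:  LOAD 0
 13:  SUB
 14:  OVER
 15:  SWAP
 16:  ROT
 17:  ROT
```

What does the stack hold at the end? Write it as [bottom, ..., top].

[-3, -4, -4]

PUSH 5  : 5
STORE 0 : (empty)
LOAD 0  : 5
DUP     : 5 5
GT      : 0
DUP     : 0 0
SWAP    : 0 0
POP     : 0
STORE 0 : (empty)
PUSH -4 : -4
PUSH -3 : -4 -3
LOAD 0  : -4 -3 0
SUB     : -4 -3
OVER    : -4 -3 -4
SWAP    : -4 -4 -3
ROT     : -4 -3 -4
ROT     : -3 -4 -4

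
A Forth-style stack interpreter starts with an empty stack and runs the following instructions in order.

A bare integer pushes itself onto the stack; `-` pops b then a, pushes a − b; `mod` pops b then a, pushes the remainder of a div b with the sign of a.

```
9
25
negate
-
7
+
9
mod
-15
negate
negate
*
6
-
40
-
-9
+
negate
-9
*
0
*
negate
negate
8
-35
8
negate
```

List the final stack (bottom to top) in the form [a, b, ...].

9      -> [9]
25     -> [9, 25]
negate -> [9, -25]
-      -> [34]
7      -> [34, 7]
+      -> [41]
9      -> [41, 9]
mod    -> [5]
-15    -> [5, -15]
negate -> [5, 15]
negate -> [5, -15]
*      -> [-75]
6      -> [-75, 6]
-      -> [-81]
40     -> [-81, 40]
-      -> [-121]
-9     -> [-121, -9]
+      -> [-130]
negate -> [130]
-9     -> [130, -9]
*      -> [-1170]
0      -> [-1170, 0]
*      -> [0]
negate -> [0]
negate -> [0]
8      -> [0, 8]
-35    -> [0, 8, -35]
8      -> [0, 8, -35, 8]
negate -> [0, 8, -35, -8]

[0, 8, -35, -8]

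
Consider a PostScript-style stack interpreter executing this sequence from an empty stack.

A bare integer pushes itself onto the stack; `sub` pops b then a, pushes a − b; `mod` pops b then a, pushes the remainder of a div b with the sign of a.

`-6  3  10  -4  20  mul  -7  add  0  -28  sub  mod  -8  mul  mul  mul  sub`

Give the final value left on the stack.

-6  → [-6]
3   → [-6, 3]
10  → [-6, 3, 10]
-4  → [-6, 3, 10, -4]
20  → [-6, 3, 10, -4, 20]
mul → [-6, 3, 10, -80]
-7  → [-6, 3, 10, -80, -7]
add → [-6, 3, 10, -87]
0   → [-6, 3, 10, -87, 0]
-28 → [-6, 3, 10, -87, 0, -28]
sub → [-6, 3, 10, -87, 28]
mod → [-6, 3, 10, -3]
-8  → [-6, 3, 10, -3, -8]
mul → [-6, 3, 10, 24]
mul → [-6, 3, 240]
mul → [-6, 720]
sub → [-726]

-726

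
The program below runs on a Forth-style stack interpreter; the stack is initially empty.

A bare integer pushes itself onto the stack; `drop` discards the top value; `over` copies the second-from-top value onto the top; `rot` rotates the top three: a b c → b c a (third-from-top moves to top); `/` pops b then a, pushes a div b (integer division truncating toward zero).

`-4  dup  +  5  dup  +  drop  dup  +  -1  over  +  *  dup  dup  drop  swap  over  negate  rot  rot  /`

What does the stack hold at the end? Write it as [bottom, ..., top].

-4     : -4
dup    : -4 -4
+      : -8
5      : -8 5
dup    : -8 5 5
+      : -8 10
drop   : -8
dup    : -8 -8
+      : -16
-1     : -16 -1
over   : -16 -1 -16
+      : -16 -17
*      : 272
dup    : 272 272
dup    : 272 272 272
drop   : 272 272
swap   : 272 272
over   : 272 272 272
negate : 272 272 -272
rot    : 272 -272 272
rot    : -272 272 272
/      : -272 1

[-272, 1]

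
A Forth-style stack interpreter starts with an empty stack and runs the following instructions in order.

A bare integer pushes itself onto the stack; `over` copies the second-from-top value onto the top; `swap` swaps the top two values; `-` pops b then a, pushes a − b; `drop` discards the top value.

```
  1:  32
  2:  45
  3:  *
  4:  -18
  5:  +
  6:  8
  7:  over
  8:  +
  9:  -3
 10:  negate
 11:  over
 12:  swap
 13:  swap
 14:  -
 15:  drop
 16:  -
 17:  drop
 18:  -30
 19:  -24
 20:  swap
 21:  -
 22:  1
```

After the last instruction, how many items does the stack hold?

32      [32]
45      [32, 45]
*       [1440]
-18     [1440, -18]
+       [1422]
8       [1422, 8]
over    [1422, 8, 1422]
+       [1422, 1430]
-3      [1422, 1430, -3]
negate  [1422, 1430, 3]
over    [1422, 1430, 3, 1430]
swap    [1422, 1430, 1430, 3]
swap    [1422, 1430, 3, 1430]
-       [1422, 1430, -1427]
drop    [1422, 1430]
-       [-8]
drop    []
-30     [-30]
-24     [-30, -24]
swap    [-24, -30]
-       [6]
1       [6, 1]

2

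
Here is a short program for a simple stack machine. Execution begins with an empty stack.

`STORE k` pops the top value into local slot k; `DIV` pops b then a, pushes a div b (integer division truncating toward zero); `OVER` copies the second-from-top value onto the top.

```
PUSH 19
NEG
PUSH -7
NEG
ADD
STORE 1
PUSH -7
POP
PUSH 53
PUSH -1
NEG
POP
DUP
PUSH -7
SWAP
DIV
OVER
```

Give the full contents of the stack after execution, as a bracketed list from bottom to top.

[53, 0, 53]

PUSH 19 : [19]
NEG     : [-19]
PUSH -7 : [-19, -7]
NEG     : [-19, 7]
ADD     : [-12]
STORE 1 : []
PUSH -7 : [-7]
POP     : []
PUSH 53 : [53]
PUSH -1 : [53, -1]
NEG     : [53, 1]
POP     : [53]
DUP     : [53, 53]
PUSH -7 : [53, 53, -7]
SWAP    : [53, -7, 53]
DIV     : [53, 0]
OVER    : [53, 0, 53]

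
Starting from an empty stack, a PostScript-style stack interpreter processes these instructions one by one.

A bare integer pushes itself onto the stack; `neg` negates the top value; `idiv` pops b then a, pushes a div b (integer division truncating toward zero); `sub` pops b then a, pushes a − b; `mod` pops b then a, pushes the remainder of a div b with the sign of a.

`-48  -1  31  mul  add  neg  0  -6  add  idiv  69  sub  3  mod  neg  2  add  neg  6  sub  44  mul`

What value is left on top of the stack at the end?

-396

-48   -48
-1    -48 -1
31    -48 -1 31
mul   -48 -31
add   -79
neg   79
0     79 0
-6    79 0 -6
add   79 -6
idiv  -13
69    -13 69
sub   -82
3     -82 3
mod   -1
neg   1
2     1 2
add   3
neg   -3
6     -3 6
sub   -9
44    -9 44
mul   -396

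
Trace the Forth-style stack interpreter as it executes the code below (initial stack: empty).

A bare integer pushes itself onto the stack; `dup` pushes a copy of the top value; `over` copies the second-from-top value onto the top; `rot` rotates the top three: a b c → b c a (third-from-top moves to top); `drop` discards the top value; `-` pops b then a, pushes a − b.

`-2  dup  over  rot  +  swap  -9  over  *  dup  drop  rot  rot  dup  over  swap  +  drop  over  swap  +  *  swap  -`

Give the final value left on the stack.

-2   : [-2]
dup  : [-2, -2]
over : [-2, -2, -2]
rot  : [-2, -2, -2]
+    : [-2, -4]
swap : [-4, -2]
-9   : [-4, -2, -9]
over : [-4, -2, -9, -2]
*    : [-4, -2, 18]
dup  : [-4, -2, 18, 18]
drop : [-4, -2, 18]
rot  : [-2, 18, -4]
rot  : [18, -4, -2]
dup  : [18, -4, -2, -2]
over : [18, -4, -2, -2, -2]
swap : [18, -4, -2, -2, -2]
+    : [18, -4, -2, -4]
drop : [18, -4, -2]
over : [18, -4, -2, -4]
swap : [18, -4, -4, -2]
+    : [18, -4, -6]
*    : [18, 24]
swap : [24, 18]
-    : [6]

6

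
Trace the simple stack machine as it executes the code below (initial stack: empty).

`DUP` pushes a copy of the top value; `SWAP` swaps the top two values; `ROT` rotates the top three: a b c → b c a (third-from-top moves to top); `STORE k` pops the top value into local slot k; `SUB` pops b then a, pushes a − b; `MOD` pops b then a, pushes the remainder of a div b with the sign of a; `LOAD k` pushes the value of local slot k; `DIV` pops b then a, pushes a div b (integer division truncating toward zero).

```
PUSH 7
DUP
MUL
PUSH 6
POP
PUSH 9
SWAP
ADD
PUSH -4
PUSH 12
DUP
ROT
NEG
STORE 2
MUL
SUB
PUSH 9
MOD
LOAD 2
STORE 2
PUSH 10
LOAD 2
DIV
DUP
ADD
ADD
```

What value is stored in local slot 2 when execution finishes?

PUSH 7   7
DUP      7 7
MUL      49
PUSH 6   49 6
POP      49
PUSH 9   49 9
SWAP     9 49
ADD      58
PUSH -4  58 -4
PUSH 12  58 -4 12
DUP      58 -4 12 12
ROT      58 12 12 -4
NEG      58 12 12 4
STORE 2  58 12 12
MUL      58 144
SUB      -86
PUSH 9   -86 9
MOD      -5
LOAD 2   -5 4
STORE 2  -5
PUSH 10  -5 10
LOAD 2   -5 10 4
DIV      -5 2
DUP      -5 2 2
ADD      -5 4
ADD      -1

4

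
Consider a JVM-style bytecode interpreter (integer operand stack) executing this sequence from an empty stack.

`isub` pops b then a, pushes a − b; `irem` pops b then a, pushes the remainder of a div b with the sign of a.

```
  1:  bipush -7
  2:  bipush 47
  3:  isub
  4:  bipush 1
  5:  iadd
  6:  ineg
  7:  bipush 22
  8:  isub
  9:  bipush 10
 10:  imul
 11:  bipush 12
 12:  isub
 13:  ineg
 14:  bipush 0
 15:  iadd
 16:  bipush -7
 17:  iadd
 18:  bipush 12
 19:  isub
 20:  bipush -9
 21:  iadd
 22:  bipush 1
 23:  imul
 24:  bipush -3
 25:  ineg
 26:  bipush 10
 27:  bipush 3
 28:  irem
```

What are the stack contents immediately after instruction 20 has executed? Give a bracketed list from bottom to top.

[-317, -9]

bipush -7 -> [-7]
bipush 47 -> [-7, 47]
isub      -> [-54]
bipush 1  -> [-54, 1]
iadd      -> [-53]
ineg      -> [53]
bipush 22 -> [53, 22]
isub      -> [31]
bipush 10 -> [31, 10]
imul      -> [310]
bipush 12 -> [310, 12]
isub      -> [298]
ineg      -> [-298]
bipush 0  -> [-298, 0]
iadd      -> [-298]
bipush -7 -> [-298, -7]
iadd      -> [-305]
bipush 12 -> [-305, 12]
isub      -> [-317]
bipush -9 -> [-317, -9]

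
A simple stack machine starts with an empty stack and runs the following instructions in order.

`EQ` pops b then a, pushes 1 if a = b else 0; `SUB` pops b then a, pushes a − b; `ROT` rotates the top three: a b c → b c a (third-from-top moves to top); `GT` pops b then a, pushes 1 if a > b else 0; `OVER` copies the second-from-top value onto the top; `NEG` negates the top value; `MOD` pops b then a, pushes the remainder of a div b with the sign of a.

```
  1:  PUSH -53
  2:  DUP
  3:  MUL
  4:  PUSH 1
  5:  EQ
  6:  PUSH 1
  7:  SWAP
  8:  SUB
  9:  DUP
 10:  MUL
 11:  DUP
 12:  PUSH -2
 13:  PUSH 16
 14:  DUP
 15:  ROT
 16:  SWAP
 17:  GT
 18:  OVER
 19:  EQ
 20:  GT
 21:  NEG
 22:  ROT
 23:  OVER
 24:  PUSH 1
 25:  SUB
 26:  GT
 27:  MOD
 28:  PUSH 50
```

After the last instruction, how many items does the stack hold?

3

PUSH -53 -> -53
DUP      -> -53 -53
MUL      -> 2809
PUSH 1   -> 2809 1
EQ       -> 0
PUSH 1   -> 0 1
SWAP     -> 1 0
SUB      -> 1
DUP      -> 1 1
MUL      -> 1
DUP      -> 1 1
PUSH -2  -> 1 1 -2
PUSH 16  -> 1 1 -2 16
DUP      -> 1 1 -2 16 16
ROT      -> 1 1 16 16 -2
SWAP     -> 1 1 16 -2 16
GT       -> 1 1 16 0
OVER     -> 1 1 16 0 16
EQ       -> 1 1 16 0
GT       -> 1 1 1
NEG      -> 1 1 -1
ROT      -> 1 -1 1
OVER     -> 1 -1 1 -1
PUSH 1   -> 1 -1 1 -1 1
SUB      -> 1 -1 1 -2
GT       -> 1 -1 1
MOD      -> 1 0
PUSH 50  -> 1 0 50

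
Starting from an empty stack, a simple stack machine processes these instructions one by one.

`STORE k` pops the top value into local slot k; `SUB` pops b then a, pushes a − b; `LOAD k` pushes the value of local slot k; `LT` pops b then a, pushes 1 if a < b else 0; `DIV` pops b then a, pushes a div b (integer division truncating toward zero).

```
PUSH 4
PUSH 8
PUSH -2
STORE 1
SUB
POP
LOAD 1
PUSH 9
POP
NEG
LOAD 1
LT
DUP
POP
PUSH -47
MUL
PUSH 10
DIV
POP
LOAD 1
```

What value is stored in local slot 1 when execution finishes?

-2

PUSH 4   : [4]
PUSH 8   : [4, 8]
PUSH -2  : [4, 8, -2]
STORE 1  : [4, 8]
SUB      : [-4]
POP      : []
LOAD 1   : [-2]
PUSH 9   : [-2, 9]
POP      : [-2]
NEG      : [2]
LOAD 1   : [2, -2]
LT       : [0]
DUP      : [0, 0]
POP      : [0]
PUSH -47 : [0, -47]
MUL      : [0]
PUSH 10  : [0, 10]
DIV      : [0]
POP      : []
LOAD 1   : [-2]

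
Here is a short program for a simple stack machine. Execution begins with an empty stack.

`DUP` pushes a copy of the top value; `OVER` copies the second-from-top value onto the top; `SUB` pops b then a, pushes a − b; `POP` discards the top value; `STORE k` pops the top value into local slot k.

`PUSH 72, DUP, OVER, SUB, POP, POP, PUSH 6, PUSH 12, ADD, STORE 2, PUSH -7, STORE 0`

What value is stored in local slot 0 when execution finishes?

-7

PUSH 72  72
DUP      72 72
OVER     72 72 72
SUB      72 0
POP      72
POP      (empty)
PUSH 6   6
PUSH 12  6 12
ADD      18
STORE 2  (empty)
PUSH -7  -7
STORE 0  (empty)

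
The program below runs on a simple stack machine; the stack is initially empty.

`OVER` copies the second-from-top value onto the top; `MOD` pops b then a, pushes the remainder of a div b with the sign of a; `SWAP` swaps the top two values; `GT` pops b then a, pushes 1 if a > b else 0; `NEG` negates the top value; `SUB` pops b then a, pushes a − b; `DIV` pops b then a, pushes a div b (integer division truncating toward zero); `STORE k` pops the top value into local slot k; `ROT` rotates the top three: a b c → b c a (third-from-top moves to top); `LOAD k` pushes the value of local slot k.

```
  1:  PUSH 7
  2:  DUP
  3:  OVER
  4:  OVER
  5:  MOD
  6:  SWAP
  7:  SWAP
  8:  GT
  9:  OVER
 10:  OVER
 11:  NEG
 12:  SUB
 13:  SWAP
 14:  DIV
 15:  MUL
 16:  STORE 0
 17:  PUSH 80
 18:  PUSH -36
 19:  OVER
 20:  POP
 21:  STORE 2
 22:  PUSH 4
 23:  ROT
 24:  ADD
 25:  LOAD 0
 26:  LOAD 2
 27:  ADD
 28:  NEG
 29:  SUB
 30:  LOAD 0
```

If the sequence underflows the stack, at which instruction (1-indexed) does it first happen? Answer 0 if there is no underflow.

23

PUSH 7   : [7]
DUP      : [7, 7]
OVER     : [7, 7, 7]
OVER     : [7, 7, 7, 7]
MOD      : [7, 7, 0]
SWAP     : [7, 0, 7]
SWAP     : [7, 7, 0]
GT       : [7, 1]
OVER     : [7, 1, 7]
OVER     : [7, 1, 7, 1]
NEG      : [7, 1, 7, -1]
SUB      : [7, 1, 8]
SWAP     : [7, 8, 1]
DIV      : [7, 8]
MUL      : [56]
STORE 0  : []
PUSH 80  : [80]
PUSH -36 : [80, -36]
OVER     : [80, -36, 80]
POP      : [80, -36]
STORE 2  : [80]
PUSH 4   : [80, 4]
ROT  — needs 3 operands, stack has 2 → underflow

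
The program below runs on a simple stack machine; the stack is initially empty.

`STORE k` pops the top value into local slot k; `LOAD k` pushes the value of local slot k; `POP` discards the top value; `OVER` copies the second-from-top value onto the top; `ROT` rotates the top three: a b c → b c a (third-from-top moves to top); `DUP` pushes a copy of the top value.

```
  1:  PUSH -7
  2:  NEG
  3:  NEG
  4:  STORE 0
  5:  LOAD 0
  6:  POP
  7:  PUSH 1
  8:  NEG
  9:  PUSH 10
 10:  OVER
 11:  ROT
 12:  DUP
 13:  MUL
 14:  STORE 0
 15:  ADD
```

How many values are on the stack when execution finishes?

1

PUSH -7 -> [-7]
NEG     -> [7]
NEG     -> [-7]
STORE 0 -> []
LOAD 0  -> [-7]
POP     -> []
PUSH 1  -> [1]
NEG     -> [-1]
PUSH 10 -> [-1, 10]
OVER    -> [-1, 10, -1]
ROT     -> [10, -1, -1]
DUP     -> [10, -1, -1, -1]
MUL     -> [10, -1, 1]
STORE 0 -> [10, -1]
ADD     -> [9]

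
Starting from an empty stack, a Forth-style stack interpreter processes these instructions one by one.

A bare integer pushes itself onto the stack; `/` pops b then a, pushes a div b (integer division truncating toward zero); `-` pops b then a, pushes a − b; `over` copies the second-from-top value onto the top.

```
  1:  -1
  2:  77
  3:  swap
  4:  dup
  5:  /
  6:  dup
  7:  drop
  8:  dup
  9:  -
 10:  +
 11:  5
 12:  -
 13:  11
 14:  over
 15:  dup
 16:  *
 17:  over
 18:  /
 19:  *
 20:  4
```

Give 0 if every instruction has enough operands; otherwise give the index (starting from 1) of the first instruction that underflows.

0

-1   → [-1]
77   → [-1, 77]
swap → [77, -1]
dup  → [77, -1, -1]
/    → [77, 1]
dup  → [77, 1, 1]
drop → [77, 1]
dup  → [77, 1, 1]
-    → [77, 0]
+    → [77]
5    → [77, 5]
-    → [72]
11   → [72, 11]
over → [72, 11, 72]
dup  → [72, 11, 72, 72]
*    → [72, 11, 5184]
over → [72, 11, 5184, 11]
/    → [72, 11, 471]
*    → [72, 5181]
4    → [72, 5181, 4]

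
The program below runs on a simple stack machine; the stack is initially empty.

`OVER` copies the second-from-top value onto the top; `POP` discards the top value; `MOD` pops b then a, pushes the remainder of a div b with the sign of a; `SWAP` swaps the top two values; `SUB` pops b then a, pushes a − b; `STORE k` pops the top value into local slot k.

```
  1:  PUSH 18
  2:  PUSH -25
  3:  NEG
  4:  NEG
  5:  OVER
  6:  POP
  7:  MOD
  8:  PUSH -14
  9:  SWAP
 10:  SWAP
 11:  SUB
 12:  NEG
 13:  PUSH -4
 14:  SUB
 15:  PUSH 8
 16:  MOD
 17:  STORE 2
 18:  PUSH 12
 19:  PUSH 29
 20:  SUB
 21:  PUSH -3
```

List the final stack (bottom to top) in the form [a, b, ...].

[-17, -3]

PUSH 18  -> [18]
PUSH -25 -> [18, -25]
NEG      -> [18, 25]
NEG      -> [18, -25]
OVER     -> [18, -25, 18]
POP      -> [18, -25]
MOD      -> [18]
PUSH -14 -> [18, -14]
SWAP     -> [-14, 18]
SWAP     -> [18, -14]
SUB      -> [32]
NEG      -> [-32]
PUSH -4  -> [-32, -4]
SUB      -> [-28]
PUSH 8   -> [-28, 8]
MOD      -> [-4]
STORE 2  -> []
PUSH 12  -> [12]
PUSH 29  -> [12, 29]
SUB      -> [-17]
PUSH -3  -> [-17, -3]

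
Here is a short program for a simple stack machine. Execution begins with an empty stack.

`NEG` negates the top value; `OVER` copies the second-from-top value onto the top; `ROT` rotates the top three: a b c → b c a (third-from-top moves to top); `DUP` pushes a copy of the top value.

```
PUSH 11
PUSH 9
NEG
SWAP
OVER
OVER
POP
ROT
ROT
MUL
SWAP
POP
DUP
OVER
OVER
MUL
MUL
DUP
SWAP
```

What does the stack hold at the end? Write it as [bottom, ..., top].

PUSH 11 : 11
PUSH 9  : 11 9
NEG     : 11 -9
SWAP    : -9 11
OVER    : -9 11 -9
OVER    : -9 11 -9 11
POP     : -9 11 -9
ROT     : 11 -9 -9
ROT     : -9 -9 11
MUL     : -9 -99
SWAP    : -99 -9
POP     : -99
DUP     : -99 -99
OVER    : -99 -99 -99
OVER    : -99 -99 -99 -99
MUL     : -99 -99 9801
MUL     : -99 -970299
DUP     : -99 -970299 -970299
SWAP    : -99 -970299 -970299

[-99, -970299, -970299]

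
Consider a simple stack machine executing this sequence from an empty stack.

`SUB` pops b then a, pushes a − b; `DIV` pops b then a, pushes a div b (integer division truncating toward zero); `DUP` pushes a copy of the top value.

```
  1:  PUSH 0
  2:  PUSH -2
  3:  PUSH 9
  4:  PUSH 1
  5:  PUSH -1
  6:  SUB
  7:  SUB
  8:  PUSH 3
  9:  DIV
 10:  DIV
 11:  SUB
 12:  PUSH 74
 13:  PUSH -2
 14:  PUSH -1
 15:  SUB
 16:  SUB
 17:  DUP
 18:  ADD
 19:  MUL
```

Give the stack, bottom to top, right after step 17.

[1, 75, 75]

PUSH 0  -> [0]
PUSH -2 -> [0, -2]
PUSH 9  -> [0, -2, 9]
PUSH 1  -> [0, -2, 9, 1]
PUSH -1 -> [0, -2, 9, 1, -1]
SUB     -> [0, -2, 9, 2]
SUB     -> [0, -2, 7]
PUSH 3  -> [0, -2, 7, 3]
DIV     -> [0, -2, 2]
DIV     -> [0, -1]
SUB     -> [1]
PUSH 74 -> [1, 74]
PUSH -2 -> [1, 74, -2]
PUSH -1 -> [1, 74, -2, -1]
SUB     -> [1, 74, -1]
SUB     -> [1, 75]
DUP     -> [1, 75, 75]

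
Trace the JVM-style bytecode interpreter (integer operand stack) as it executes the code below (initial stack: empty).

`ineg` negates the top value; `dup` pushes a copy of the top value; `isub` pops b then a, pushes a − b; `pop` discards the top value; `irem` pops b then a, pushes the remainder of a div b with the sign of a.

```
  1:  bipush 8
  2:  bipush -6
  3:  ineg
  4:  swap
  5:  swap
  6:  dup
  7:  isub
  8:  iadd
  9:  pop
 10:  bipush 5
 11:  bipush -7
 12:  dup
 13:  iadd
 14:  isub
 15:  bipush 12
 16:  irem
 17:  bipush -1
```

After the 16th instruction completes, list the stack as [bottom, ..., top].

bipush 8   8
bipush -6  8 -6
ineg       8 6
swap       6 8
swap       8 6
dup        8 6 6
isub       8 0
iadd       8
pop        (empty)
bipush 5   5
bipush -7  5 -7
dup        5 -7 -7
iadd       5 -14
isub       19
bipush 12  19 12
irem       7

[7]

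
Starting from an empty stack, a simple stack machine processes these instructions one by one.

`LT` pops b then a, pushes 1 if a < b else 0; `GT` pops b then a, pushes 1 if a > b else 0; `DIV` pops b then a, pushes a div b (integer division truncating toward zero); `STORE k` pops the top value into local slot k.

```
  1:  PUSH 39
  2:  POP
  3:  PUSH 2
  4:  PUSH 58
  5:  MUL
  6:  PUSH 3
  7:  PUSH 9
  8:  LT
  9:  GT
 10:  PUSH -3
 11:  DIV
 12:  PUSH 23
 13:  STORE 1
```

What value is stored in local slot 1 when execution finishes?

23

PUSH 39 -> [39]
POP     -> []
PUSH 2  -> [2]
PUSH 58 -> [2, 58]
MUL     -> [116]
PUSH 3  -> [116, 3]
PUSH 9  -> [116, 3, 9]
LT      -> [116, 1]
GT      -> [1]
PUSH -3 -> [1, -3]
DIV     -> [0]
PUSH 23 -> [0, 23]
STORE 1 -> [0]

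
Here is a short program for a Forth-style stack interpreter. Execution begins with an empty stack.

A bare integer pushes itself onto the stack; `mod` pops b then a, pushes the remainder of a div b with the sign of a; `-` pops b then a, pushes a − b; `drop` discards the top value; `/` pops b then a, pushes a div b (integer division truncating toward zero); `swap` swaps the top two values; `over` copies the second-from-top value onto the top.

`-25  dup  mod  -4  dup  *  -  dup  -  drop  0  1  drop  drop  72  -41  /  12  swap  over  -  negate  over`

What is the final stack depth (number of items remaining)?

3

-25    : [-25]
dup    : [-25, -25]
mod    : [0]
-4     : [0, -4]
dup    : [0, -4, -4]
*      : [0, 16]
-      : [-16]
dup    : [-16, -16]
-      : [0]
drop   : []
0      : [0]
1      : [0, 1]
drop   : [0]
drop   : []
72     : [72]
-41    : [72, -41]
/      : [-1]
12     : [-1, 12]
swap   : [12, -1]
over   : [12, -1, 12]
-      : [12, -13]
negate : [12, 13]
over   : [12, 13, 12]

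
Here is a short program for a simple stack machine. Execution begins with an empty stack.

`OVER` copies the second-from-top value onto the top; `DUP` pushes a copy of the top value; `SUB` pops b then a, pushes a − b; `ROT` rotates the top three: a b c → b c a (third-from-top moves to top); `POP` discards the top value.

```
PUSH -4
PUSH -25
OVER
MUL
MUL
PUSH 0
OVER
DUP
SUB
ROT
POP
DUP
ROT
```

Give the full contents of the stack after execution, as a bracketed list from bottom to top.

PUSH -4  : -4
PUSH -25 : -4 -25
OVER     : -4 -25 -4
MUL      : -4 100
MUL      : -400
PUSH 0   : -400 0
OVER     : -400 0 -400
DUP      : -400 0 -400 -400
SUB      : -400 0 0
ROT      : 0 0 -400
POP      : 0 0
DUP      : 0 0 0
ROT      : 0 0 0

[0, 0, 0]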